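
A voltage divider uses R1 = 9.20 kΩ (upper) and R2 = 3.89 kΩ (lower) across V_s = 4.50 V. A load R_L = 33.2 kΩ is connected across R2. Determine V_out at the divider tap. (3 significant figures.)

R2 ‖ R_L = (3.89 × 33.2)/(3.89 + 33.2) = 3.482 kΩ.
Voltage divider with the loaded lower leg: V_out = 4.50 × 3.482/(9.20 + 3.482) = 4.50 × 0.2746 = 1.236 V.

V_out ≈ 1.24 V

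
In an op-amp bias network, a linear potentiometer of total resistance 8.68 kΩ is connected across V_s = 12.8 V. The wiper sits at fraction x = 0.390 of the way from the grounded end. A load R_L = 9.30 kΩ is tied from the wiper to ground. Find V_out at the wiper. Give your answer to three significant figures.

Lower segment x·R_p = 3.385 kΩ; upper segment (1−x)·R_p = 5.295 kΩ.
(x·R_p) ‖ R_L = 2.482 kΩ.
Loaded-divider output: V_out = 12.8 × 0.3191 = 4.085 V.
(Unloaded: V_out = x·V_s = 4.99 V.)

V_out ≈ 4.08 V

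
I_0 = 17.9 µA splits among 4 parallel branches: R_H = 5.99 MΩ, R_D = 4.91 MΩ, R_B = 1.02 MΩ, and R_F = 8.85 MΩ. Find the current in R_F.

ΣG = 1/5.99 + 1/4.91 + 1/1.02 + 1/8.85 = 1.464.
By the current-divider rule, I = I_0 · G_k/ΣG = 17.9 × 0.07718 = 1.382 µA.

I ≈ 1.38 µA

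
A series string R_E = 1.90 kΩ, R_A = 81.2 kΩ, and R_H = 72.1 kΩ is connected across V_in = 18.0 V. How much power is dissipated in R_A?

P ≈ 1.09 mW

Series current I = V_in/ΣR = 18.0/155.2 = 0.1160 mA.
V(R_A) = I·R = 9.418 V; P = V·I = 9.418 × 0.1160 = 1.092 mW.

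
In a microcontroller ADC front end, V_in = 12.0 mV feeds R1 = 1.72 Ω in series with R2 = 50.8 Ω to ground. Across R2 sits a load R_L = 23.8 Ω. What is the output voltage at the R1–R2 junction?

First combine the lower leg with the load: R2 ‖ R_L = 16.21 Ω.
Voltage divider with the loaded lower leg: V_out = 12.0 × 16.21/(1.72 + 16.21) = 12.0 × 0.9041 = 10.85 mV.

V_out ≈ 10.8 mV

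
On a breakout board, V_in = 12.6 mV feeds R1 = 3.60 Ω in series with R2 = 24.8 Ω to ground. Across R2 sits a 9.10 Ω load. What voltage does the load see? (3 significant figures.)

V_out ≈ 8.18 mV

R2 ‖ R_L = (24.8 × 9.10)/(24.8 + 9.10) = 6.657 Ω.
Voltage divider with the loaded lower leg: V_out = 12.6 × 6.657/(3.60 + 6.657) = 12.6 × 0.6490 = 8.178 mV.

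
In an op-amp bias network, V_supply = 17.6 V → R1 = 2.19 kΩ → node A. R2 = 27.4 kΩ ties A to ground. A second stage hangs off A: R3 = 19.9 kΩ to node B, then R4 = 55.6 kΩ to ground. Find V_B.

The second stage (R3 + R4 = 75.50 kΩ) loads node A in parallel with R2.
Effective lower resistance at A: R2 ‖ 75.50 = 20.10 kΩ.
So V_A = 17.6 × 0.9018 = 15.87 V.
Then the unloaded second divider: V_B = V_A × R4/(R3+R4) = 15.87 × 0.7364 = 11.69 V.

V_B ≈ 11.7 V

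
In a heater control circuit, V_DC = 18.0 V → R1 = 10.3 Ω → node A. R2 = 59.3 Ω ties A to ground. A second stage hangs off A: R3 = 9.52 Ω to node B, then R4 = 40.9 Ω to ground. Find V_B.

Node A sees R2 in parallel with the series input of stage 2, R3 + R4 = 50.42 Ω.
Effective lower resistance at A: R2 ‖ 50.42 = 27.25 Ω.
First divider: V_A = V_DC · 27.25/(10.3 + 27.25) = 13.06 V.
Then the unloaded second divider: V_B = V_A × R4/(R3+R4) = 13.06 × 0.8112 = 10.60 V.

V_B ≈ 10.6 V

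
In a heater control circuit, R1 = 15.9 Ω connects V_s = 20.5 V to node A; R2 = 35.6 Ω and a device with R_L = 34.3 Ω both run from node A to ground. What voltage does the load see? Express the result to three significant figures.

First combine the lower leg with the load: R2 ‖ R_L = 17.47 Ω.
Voltage divider with the loaded lower leg: V_out = 20.5 × 17.47/(15.9 + 17.47) = 20.5 × 0.5235 = 10.73 V.
(Unloaded it would be 14.2 V; the load pulls it down.)

V_out ≈ 10.7 V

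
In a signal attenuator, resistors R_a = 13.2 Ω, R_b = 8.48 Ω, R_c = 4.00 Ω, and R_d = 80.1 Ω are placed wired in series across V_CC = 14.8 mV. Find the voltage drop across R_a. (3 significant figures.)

Total series resistance ΣR = 13.2 + 8.48 + 4.00 + 80.1 = 105.8 Ω.
By the voltage-divider rule, V = 14.8 × 13.20/105.8 = 1.847 mV.

V ≈ 1.85 mV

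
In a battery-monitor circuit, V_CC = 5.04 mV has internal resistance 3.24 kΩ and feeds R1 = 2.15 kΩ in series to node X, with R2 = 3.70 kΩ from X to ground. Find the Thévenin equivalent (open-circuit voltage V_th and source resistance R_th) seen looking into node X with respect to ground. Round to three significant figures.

V_th ≈ 2.05 mV, R_th ≈ 2.19 kΩ

R1' = 3.24 + 2.15 = 5.390 kΩ (source resistance + R1).
V_th is the unloaded tap voltage: V_CC · R2/(R1'+R2) = 5.04 × 0.4070 = 2.051 mV.
Looking into X with the source shorted: R_th = R1'·R2/(R1'+R2) = 5.390 × 3.70/9.090 = 2.194 kΩ.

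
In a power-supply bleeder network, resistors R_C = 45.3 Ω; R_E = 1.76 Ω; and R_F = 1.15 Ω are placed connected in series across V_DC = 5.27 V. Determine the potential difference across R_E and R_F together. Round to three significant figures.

Series total: ΣR = 45.3 + 1.76 + 1.15 = 48.21 Ω.
R_{R_E..R_F} = 1.76 + 1.15 = 2.910 Ω.
By the voltage-divider rule, V = 5.27 × 2.910/48.21 = 0.3181 V.

V ≈ 0.318 V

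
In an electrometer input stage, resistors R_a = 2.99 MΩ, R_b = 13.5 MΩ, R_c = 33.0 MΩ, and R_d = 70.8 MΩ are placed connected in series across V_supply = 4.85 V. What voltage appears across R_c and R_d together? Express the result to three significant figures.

Series total: ΣR = 2.99 + 13.5 + 33.0 + 70.8 = 120.3 MΩ.
R_{R_c..R_d} = 33.0 + 70.8 = 103.8 MΩ.
Voltage divider: V = V_supply · (103.8 / 120.3) = 4.85 × 0.8629 = 4.185 V.

V ≈ 4.19 V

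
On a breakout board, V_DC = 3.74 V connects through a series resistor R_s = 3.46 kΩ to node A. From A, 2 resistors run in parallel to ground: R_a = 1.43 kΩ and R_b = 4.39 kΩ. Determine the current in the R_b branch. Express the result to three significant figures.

I ≈ 0.202 mA

Parallel bank: R_p = 1/(1/1.43 + 1/4.39) = 1.079 kΩ.
V_A by voltage divider: V_A = 3.74 × 1.079/(3.46 + 1.079) = 0.8888 V.
I(R_b) = V_A / R_b = 0.8888/4.39 = 0.2025 mA.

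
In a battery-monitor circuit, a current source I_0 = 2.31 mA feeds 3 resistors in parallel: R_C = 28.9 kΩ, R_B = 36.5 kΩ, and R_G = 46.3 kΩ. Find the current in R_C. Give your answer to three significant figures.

ΣG = 1/28.9 + 1/36.5 + 1/46.3 = 0.08360.
By the current-divider rule, I = I_0 · G_k/ΣG = 2.31 × 0.4139 = 0.9561 mA.

I ≈ 0.956 mA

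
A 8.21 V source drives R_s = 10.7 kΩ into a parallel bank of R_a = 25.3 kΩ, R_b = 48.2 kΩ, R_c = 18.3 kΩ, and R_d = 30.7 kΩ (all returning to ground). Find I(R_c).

I ≈ 0.174 mA

Combine the parallel branches: R_p = (1/25.3 + 1/48.2 + 1/18.3 + 1/30.7)⁻¹ = 6.780 kΩ.
Node voltage V_A = V_DC · R_p/(R_s + R_p) = 8.21 × 0.3879 = 3.184 V.
I(R_c) = V_A / R_c = 3.184/18.3 = 0.1740 mA.
(Equivalently: I_total = 0.4697 mA, then current-divider fraction G_k/ΣG = 0.3705.)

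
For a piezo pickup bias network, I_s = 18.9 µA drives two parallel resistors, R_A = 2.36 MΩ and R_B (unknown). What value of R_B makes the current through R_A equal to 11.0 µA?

In a two-way split, I_A/I_s = R_B/(R_A + R_B).
With f = 0.5820, R_B = R_A · f/(1−f) = 2.36 × 1.392 = 3.286 MΩ.

R_B ≈ 3.29 MΩ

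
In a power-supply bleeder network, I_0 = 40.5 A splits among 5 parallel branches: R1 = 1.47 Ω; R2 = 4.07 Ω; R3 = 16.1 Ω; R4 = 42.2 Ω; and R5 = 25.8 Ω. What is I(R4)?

I ≈ 0.914 A

ΣG = 1/1.47 + 1/4.07 + 1/16.1 + 1/42.2 + 1/25.8 = 1.051.
Current divider: I(R4) = I_0 · G_k/ΣG = 40.5 × (0.02370/1.051) = 40.5 × 0.02256 = 0.9135 A.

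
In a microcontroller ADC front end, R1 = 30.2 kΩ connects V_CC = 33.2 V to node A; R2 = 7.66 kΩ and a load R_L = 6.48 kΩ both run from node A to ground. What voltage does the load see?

V_out ≈ 3.46 V

The load sits in parallel with R2, giving an effective lower resistance R2' = R2·R_L/(R2+R_L) = 3.510 kΩ.
Then V_out = V_CC · R2'/(R1 + R2') = 33.2 × 3.510/33.71 = 3.457 V.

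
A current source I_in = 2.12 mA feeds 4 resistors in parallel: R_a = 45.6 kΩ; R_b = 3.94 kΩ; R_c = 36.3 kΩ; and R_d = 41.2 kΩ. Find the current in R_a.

Conductances: ΣG = 1/45.6 + 1/3.94 + 1/36.3 + 1/41.2 = 0.3276 (1/kΩ).
Current divider: I(R_a) = I_in · G_k/ΣG = 2.12 × (0.02193/0.3276) = 2.12 × 0.06695 = 0.1419 mA.

I ≈ 0.142 mA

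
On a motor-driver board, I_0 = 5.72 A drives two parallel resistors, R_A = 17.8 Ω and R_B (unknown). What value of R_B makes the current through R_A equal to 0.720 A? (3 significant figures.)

R_B ≈ 2.56 Ω

In a two-way split, I_A/I_0 = R_B/(R_A + R_B).
0.720/5.72 = R_B/(R_A + R_B) → R_B = R_A · (0.1259)/(1 − 0.1259) = 17.8 × 0.1440 = 2.563 Ω.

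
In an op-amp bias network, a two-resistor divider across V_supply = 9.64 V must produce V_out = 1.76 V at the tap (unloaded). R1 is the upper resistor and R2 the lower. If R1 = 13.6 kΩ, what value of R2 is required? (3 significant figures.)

R2 ≈ 3.04 kΩ

V_out/V_supply = R2/(R1+R2) = 0.1826.
So R2 = R1 · V_out/(V_supply − V_out) = 13.6 × 1.76/(9.64 − 1.76) = 13.6 × 0.2234 = 3.038 kΩ.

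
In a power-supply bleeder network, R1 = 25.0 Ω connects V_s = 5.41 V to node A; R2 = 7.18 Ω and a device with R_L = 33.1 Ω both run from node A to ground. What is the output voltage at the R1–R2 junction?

V_out ≈ 1.03 V

R2 ‖ R_L = (7.18 × 33.1)/(7.18 + 33.1) = 5.900 Ω.
Voltage divider with the loaded lower leg: V_out = 5.41 × 5.900/(25.0 + 5.900) = 5.41 × 0.1909 = 1.033 V.
(Unloaded it would be 1.21 V; the load pulls it down.)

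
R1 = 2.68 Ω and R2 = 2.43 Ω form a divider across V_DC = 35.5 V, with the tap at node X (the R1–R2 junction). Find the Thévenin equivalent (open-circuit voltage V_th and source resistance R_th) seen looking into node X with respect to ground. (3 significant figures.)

V_th is the unloaded tap voltage: V_DC · R2/(R1+R2) = 35.5 × 0.4755 = 16.88 V.
With V_DC suppressed (replaced by a short), R_th = R1 ‖ R2 = (2.680 × 2.43)/(2.680 + 2.43) = 1.274 Ω.

V_th ≈ 16.9 V, R_th ≈ 1.27 Ω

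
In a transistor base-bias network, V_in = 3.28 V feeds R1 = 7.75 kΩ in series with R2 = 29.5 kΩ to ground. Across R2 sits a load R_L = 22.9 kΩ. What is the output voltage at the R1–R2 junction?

V_out ≈ 2.05 V

R2 ‖ R_L = (29.5 × 22.9)/(29.5 + 22.9) = 12.89 kΩ.
Now apply the divider: V_out = 3.28 × 0.6246 = 2.049 V.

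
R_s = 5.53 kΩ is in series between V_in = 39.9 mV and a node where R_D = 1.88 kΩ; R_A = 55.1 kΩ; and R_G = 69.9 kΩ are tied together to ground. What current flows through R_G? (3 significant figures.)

I ≈ 0.139 µA

Equivalent of the parallel group: R_p = 1.772 kΩ.
Node voltage V_A = V_in · R_p/(R_s + R_p) = 39.9 × 0.2427 = 9.682 mV.
Branch current I = V_A/R_G = 9.682/69.9 = 0.1385 µA.
(Equivalently: I_total = 5.464 µA, then current-divider fraction G_k/ΣG = 0.02535.)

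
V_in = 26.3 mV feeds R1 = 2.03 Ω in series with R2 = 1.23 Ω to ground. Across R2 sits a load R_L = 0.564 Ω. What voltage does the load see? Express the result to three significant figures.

The load sits in parallel with R2, giving an effective lower resistance R2' = R2·R_L/(R2+R_L) = 0.3867 Ω.
Then V_out = V_in · R2'/(R1 + R2') = 26.3 × 0.3867/2.417 = 4.208 mV.

V_out ≈ 4.21 mV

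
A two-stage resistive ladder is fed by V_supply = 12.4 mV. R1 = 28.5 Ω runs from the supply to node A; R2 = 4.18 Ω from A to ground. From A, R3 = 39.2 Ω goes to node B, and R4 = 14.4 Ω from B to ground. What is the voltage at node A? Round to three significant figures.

Node A sees R2 in parallel with the series input of stage 2, R3 + R4 = 53.60 Ω.
R2 ‖ (R3+R4) = 3.878 Ω.
So V_A = 12.4 × 0.1198 = 1.485 mV.

V_A ≈ 1.49 mV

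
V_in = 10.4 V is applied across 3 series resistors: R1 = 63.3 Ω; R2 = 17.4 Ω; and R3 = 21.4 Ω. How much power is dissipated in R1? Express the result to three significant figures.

The common current is I = 10.4/102.1 = 0.1019 A.
P = I²R = 0.01038 × 63.3 = 0.6568 W.

P ≈ 0.657 W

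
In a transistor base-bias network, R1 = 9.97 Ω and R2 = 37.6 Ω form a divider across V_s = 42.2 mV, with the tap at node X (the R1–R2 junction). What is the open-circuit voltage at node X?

With X open, the divider is unloaded: V_th = 42.2 × 37.6/47.57 = 33.36 mV.

V_th ≈ 33.4 mV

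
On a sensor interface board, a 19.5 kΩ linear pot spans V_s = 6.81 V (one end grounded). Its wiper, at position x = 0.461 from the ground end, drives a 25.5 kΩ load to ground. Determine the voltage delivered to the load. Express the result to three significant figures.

V_out ≈ 2.64 V

Lower segment x·R_p = 8.989 kΩ; upper segment (1−x)·R_p = 10.51 kΩ.
(x·R_p) ‖ R_L = 6.646 kΩ.
Loaded-divider output: V_out = 6.81 × 0.3874 = 2.638 V.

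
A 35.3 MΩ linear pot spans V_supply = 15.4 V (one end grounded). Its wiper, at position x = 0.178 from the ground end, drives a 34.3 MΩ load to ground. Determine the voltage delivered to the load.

Split the track: R_lower = x·R_p = 6.283 MΩ, R_upper = (1−x)·R_p = 29.02 MΩ.
(x·R_p) ‖ R_L = 5.311 MΩ.
Then V_out = V_supply · 5.311/(29.02 + 5.311) = 2.382 V.

V_out ≈ 2.38 V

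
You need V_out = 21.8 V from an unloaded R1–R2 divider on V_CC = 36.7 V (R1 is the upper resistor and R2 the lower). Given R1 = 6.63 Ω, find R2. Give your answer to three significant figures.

R2 ≈ 9.70 Ω

V_out/V_CC = R2/(R1+R2) = 0.5940.
R2 = R1 · 0.5940/(1 − 0.5940) = 9.700 Ω.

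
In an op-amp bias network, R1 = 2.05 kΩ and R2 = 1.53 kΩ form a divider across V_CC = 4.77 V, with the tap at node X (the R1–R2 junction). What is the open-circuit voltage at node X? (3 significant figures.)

V_th ≈ 2.04 V

Open-circuit (no load on X): V_th = V_CC · R2/(R1 + R2) = 4.77 × 1.53/(2.050 + 1.53) = 2.039 V.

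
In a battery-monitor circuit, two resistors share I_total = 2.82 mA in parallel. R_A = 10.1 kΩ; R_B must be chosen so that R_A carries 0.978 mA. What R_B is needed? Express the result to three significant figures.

In a two-way split, I_A/I_total = R_B/(R_A + R_B).
0.978/2.82 = R_B/(R_A + R_B) → R_B = R_A · (0.3468)/(1 − 0.3468) = 10.1 × 0.5309 = 5.363 kΩ.

R_B ≈ 5.36 kΩ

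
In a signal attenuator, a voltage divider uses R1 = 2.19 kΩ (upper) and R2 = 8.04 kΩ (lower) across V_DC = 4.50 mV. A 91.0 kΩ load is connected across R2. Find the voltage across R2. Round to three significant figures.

R2 ‖ R_L = (8.04 × 91.0)/(8.04 + 91.0) = 7.387 kΩ.
Then V_out = V_DC · R2'/(R1 + R2') = 4.50 × 7.387/9.577 = 3.471 mV.
(Unloaded it would be 3.54 mV; the load pulls it down.)

V_out ≈ 3.47 mV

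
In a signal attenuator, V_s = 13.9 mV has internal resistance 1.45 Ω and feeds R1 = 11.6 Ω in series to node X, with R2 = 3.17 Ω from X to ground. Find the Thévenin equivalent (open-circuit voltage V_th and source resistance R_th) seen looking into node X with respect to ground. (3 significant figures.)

V_th ≈ 2.72 mV, R_th ≈ 2.55 Ω

R1' = 1.45 + 11.6 = 13.05 Ω (source resistance + R1).
With X open, the divider is unloaded: V_th = 13.9 × 3.17/16.22 = 2.717 mV.
With V_s suppressed (replaced by a short), R_th = R1' ‖ R2 = (13.05 × 3.17)/(13.05 + 3.17) = 2.550 Ω.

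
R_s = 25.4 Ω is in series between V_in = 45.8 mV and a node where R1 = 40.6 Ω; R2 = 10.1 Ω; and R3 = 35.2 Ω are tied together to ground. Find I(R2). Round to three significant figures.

I ≈ 0.933 mA

Equivalent of the parallel group: R_p = 6.577 Ω.
Node voltage V_A = V_in · R_p/(R_s + R_p) = 45.8 × 0.2057 = 9.420 mV.
I(R2) = V_A / R2 = 9.420/10.1 = 0.9327 mA.
(Check via current divider: I_total = 1.432 mA; share G_k/ΣG = 0.6512 → same result.)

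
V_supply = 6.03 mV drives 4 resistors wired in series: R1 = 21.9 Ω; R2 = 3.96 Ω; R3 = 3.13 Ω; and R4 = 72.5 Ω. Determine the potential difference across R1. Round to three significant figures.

V ≈ 1.30 mV

Total series resistance ΣR = 21.9 + 3.96 + 3.13 + 72.5 = 101.5 Ω.
Voltage divider: V = V_supply · (21.90 / 101.5) = 6.03 × 0.2158 = 1.301 mV.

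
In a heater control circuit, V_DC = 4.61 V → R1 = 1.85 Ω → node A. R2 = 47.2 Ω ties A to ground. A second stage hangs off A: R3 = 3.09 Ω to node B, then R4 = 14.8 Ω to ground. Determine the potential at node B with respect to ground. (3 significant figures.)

V_B ≈ 3.34 V

Node A sees R2 in parallel with the series input of stage 2, R3 + R4 = 17.89 Ω.
R2 ‖ (R3+R4) = 12.97 Ω.
First divider: V_A = V_DC · 12.97/(1.85 + 12.97) = 4.035 V.
Stage 2 is unloaded, so V_B = V_A · R4/(R3+R4) = 4.035 × 14.8/17.89 = 3.338 V.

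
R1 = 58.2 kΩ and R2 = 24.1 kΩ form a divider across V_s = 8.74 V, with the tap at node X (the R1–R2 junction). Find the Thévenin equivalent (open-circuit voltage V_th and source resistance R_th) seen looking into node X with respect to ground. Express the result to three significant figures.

V_th is the unloaded tap voltage: V_s · R2/(R1+R2) = 8.74 × 0.2928 = 2.559 V.
Zeroing V_s shorts the top of R1 to ground, so R_th = R1 ‖ R2 = 17.04 kΩ.

V_th ≈ 2.56 V, R_th ≈ 17.0 kΩ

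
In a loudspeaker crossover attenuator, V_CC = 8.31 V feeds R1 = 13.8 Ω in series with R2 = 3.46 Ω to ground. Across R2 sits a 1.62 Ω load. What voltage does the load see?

First combine the lower leg with the load: R2 ‖ R_L = 1.103 Ω.
Voltage divider with the loaded lower leg: V_out = 8.31 × 1.103/(13.8 + 1.103) = 8.31 × 0.07404 = 0.6152 V.
(Unloaded it would be 1.67 V; the load pulls it down.)

V_out ≈ 0.615 V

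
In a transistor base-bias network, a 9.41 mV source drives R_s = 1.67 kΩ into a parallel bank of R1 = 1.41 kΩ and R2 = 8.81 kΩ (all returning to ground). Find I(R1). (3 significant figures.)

I ≈ 2.81 µA

Combine the parallel branches: R_p = (1/1.41 + 1/8.81)⁻¹ = 1.215 kΩ.
V_A by voltage divider: V_A = 9.41 × 1.215/(1.67 + 1.215) = 3.964 mV.
Branch current I = V_A/R1 = 3.964/1.41 = 2.811 µA.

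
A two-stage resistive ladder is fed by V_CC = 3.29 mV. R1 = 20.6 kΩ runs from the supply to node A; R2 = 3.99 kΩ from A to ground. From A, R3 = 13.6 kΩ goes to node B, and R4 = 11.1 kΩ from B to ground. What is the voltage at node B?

V_B ≈ 0.211 mV

Looking into the second stage from A: R3 + R4 = 24.70 kΩ appears in parallel with R2.
R2 ‖ (R3+R4) = 3.435 kΩ.
First divider: V_A = V_CC · 3.435/(20.6 + 3.435) = 0.4702 mV.
V_B = V_A × 0.4494 = 0.2113 mV.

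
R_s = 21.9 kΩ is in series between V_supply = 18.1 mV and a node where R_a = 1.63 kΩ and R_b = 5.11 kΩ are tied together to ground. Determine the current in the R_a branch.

Combine the parallel branches: R_p = (1/1.63 + 1/5.11)⁻¹ = 1.236 kΩ.
Node voltage V_A = V_supply · R_p/(R_s + R_p) = 18.1 × 0.05342 = 0.9668 mV.
I(R_a) = V_A / R_a = 0.9668/1.63 = 0.5931 µA.
(Equivalently: I_total = 0.7823 µA, then current-divider fraction G_k/ΣG = 0.7582.)

I ≈ 0.593 µA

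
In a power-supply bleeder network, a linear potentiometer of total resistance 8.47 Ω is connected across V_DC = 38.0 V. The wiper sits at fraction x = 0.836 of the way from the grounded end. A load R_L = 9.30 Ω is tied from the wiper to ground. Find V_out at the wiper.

V_out ≈ 28.2 V

Lower segment x·R_p = 7.081 Ω; upper segment (1−x)·R_p = 1.389 Ω.
R_L loads the lower segment: effective lower R = 4.020 Ω.
V_out = 38.0 × 4.020/(1.389 + 4.020) = 28.24 V.
(Unloaded: V_out = x·V_DC = 31.8 V.)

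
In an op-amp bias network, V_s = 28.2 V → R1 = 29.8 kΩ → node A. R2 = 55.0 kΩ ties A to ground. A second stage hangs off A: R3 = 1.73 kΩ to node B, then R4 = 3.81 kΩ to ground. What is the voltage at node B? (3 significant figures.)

Looking into the second stage from A: R3 + R4 = 5.540 kΩ appears in parallel with R2.
Effective lower resistance at A: R2 ‖ 5.540 = 5.033 kΩ.
V_A = 28.2 × 5.033/(29.8 + 5.033) = 4.075 V.
V_B = V_A × 0.6877 = 2.802 V.

V_B ≈ 2.80 V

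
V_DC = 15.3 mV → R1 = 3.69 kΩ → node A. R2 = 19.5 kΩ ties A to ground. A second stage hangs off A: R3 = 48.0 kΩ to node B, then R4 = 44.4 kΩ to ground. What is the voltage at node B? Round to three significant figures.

V_B ≈ 5.98 mV

The second stage (R3 + R4 = 92.40 kΩ) loads node A in parallel with R2.
R2 ‖ (R3+R4) = 16.10 kΩ.
First divider: V_A = V_DC · 16.10/(3.69 + 16.10) = 12.45 mV.
Stage 2 is unloaded, so V_B = V_A · R4/(R3+R4) = 12.45 × 44.4/92.40 = 5.981 mV.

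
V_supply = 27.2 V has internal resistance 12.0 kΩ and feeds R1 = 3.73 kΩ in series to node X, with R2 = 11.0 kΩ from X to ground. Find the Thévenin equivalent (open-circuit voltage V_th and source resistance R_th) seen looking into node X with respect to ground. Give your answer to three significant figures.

V_th ≈ 11.2 V, R_th ≈ 6.47 kΩ

R1' = 12.0 + 3.73 = 15.73 kΩ (source resistance + R1).
Open-circuit (no load on X): V_th = V_supply · R2/(R1' + R2) = 27.2 × 11.0/(15.73 + 11.0) = 11.19 V.
Looking into X with the source shorted: R_th = R1'·R2/(R1'+R2) = 15.73 × 11.0/26.73 = 6.473 kΩ.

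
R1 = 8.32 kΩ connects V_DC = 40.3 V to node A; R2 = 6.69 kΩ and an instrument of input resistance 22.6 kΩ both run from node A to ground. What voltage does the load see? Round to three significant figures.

V_out ≈ 15.4 V

First combine the lower leg with the load: R2 ‖ R_L = 5.162 kΩ.
Voltage divider with the loaded lower leg: V_out = 40.3 × 5.162/(8.32 + 5.162) = 40.3 × 0.3829 = 15.43 V.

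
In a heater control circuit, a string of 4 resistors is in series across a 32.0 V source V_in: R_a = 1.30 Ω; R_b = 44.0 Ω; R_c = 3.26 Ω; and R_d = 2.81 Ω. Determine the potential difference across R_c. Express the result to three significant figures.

Series total: ΣR = 1.30 + 44.0 + 3.26 + 2.81 = 51.37 Ω.
By the voltage-divider rule, V = 32.0 × 3.260/51.37 = 2.031 V.

V ≈ 2.03 V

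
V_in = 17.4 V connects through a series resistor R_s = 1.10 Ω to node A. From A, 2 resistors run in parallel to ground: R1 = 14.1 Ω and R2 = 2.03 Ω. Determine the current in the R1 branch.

I ≈ 0.762 A

Combine the parallel branches: R_p = (1/14.1 + 1/2.03)⁻¹ = 1.775 Ω.
Node voltage V_A = V_in · R_p/(R_s + R_p) = 17.4 × 0.6173 = 10.74 V.
I(R1) = V_A / R1 = 10.74/14.1 = 0.7618 A.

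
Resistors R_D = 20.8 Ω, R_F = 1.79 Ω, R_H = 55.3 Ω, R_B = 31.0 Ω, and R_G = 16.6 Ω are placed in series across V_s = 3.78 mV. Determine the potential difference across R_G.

ΣR = 20.8 + 1.79 + 55.3 + 31.0 + 16.6 = 125.5 Ω.
V = V_s · R/ΣR = 3.78 × 0.1323 = 0.5000 mV.

V ≈ 0.500 mV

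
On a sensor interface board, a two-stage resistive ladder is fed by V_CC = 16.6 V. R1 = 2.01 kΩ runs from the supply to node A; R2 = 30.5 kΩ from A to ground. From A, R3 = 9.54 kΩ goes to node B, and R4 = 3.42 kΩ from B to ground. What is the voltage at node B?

The second stage (R3 + R4 = 12.96 kΩ) loads node A in parallel with R2.
R2 ‖ (R3+R4) = 9.095 kΩ.
So V_A = 16.6 × 0.8190 = 13.60 V.
Stage 2 is unloaded, so V_B = V_A · R4/(R3+R4) = 13.60 × 3.42/12.96 = 3.588 V.

V_B ≈ 3.59 V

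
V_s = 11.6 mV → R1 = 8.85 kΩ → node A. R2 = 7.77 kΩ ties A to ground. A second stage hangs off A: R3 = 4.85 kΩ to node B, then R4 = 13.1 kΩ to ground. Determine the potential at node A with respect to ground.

V_A ≈ 4.41 mV

Looking into the second stage from A: R3 + R4 = 17.95 kΩ appears in parallel with R2.
R2 ‖ (R3+R4) = 5.423 kΩ.
So V_A = 11.6 × 0.3799 = 4.407 mV.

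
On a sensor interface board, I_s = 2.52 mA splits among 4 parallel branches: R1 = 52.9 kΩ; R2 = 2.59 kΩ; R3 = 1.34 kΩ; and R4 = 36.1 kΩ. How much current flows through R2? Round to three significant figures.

Conductances: ΣG = 1/52.9 + 1/2.59 + 1/1.34 + 1/36.1 = 1.179 (1/kΩ).
By the current-divider rule, I = I_s · G_k/ΣG = 2.52 × 0.3275 = 0.8253 mA.

I ≈ 0.825 mA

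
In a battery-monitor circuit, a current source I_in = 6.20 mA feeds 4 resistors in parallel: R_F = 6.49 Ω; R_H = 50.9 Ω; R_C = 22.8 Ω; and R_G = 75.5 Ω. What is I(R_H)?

I ≈ 0.528 mA

Conductances: ΣG = 1/6.49 + 1/50.9 + 1/22.8 + 1/75.5 = 0.2308 (1/Ω).
By the current-divider rule, I = I_in · G_k/ΣG = 6.20 × 0.08511 = 0.5277 mA.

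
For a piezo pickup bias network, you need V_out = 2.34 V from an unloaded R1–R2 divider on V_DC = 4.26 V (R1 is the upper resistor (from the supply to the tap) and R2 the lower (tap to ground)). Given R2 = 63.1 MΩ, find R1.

R1 ≈ 51.8 MΩ

V_out/V_DC = R2/(R1+R2) = 0.5493.
R1 = R2·(1/k − 1) = 63.1 × 0.8205 = 51.77 MΩ.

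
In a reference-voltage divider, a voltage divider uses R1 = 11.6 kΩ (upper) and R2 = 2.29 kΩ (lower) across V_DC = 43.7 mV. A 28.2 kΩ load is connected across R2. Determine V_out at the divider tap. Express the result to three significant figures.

V_out ≈ 6.75 mV

R2 ‖ R_L = (2.29 × 28.2)/(2.29 + 28.2) = 2.118 kΩ.
Then V_out = V_DC · R2'/(R1 + R2') = 43.7 × 2.118/13.72 = 6.747 mV.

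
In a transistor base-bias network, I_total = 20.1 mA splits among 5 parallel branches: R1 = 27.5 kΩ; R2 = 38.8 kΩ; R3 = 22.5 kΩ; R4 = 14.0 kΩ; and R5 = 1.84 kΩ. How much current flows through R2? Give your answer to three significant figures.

Conductances: ΣG = 1/27.5 + 1/38.8 + 1/22.5 + 1/14.0 + 1/1.84 = 0.7215 (1/kΩ).
By the current-divider rule, I = I_total · G_k/ΣG = 20.1 × 0.03572 = 0.7180 mA.

I ≈ 0.718 mA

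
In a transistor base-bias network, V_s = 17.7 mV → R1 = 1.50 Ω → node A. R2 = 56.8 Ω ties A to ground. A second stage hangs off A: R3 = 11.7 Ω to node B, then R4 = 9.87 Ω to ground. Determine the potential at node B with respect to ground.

Node A sees R2 in parallel with the series input of stage 2, R3 + R4 = 21.57 Ω.
Effective lower resistance at A: R2 ‖ 21.57 = 15.63 Ω.
First divider: V_A = V_s · 15.63/(1.50 + 15.63) = 16.15 mV.
V_B = V_A × 0.4576 = 7.390 mV.

V_B ≈ 7.39 mV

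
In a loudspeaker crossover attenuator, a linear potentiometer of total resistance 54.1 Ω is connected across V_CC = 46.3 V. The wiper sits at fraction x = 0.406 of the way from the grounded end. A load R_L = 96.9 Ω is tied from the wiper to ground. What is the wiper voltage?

V_out ≈ 16.6 V

Lower segment x·R_p = 21.96 Ω; upper segment (1−x)·R_p = 32.14 Ω.
Lower segment in parallel with the load: 21.96 ‖ 96.9 = 17.91 Ω.
V_out = 46.3 × 17.91/(32.14 + 17.91) = 16.57 V.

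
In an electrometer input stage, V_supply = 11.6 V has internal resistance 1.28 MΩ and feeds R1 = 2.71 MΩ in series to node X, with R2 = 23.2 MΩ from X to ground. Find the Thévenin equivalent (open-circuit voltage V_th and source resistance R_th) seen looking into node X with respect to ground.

R1' = 1.28 + 2.71 = 3.990 MΩ (source resistance + R1).
With X open, the divider is unloaded: V_th = 11.6 × 23.2/27.19 = 9.898 V.
Zeroing V_supply shorts the top of R1' to ground, so R_th = R1' ‖ R2 = 3.404 MΩ.

V_th ≈ 9.90 V, R_th ≈ 3.40 MΩ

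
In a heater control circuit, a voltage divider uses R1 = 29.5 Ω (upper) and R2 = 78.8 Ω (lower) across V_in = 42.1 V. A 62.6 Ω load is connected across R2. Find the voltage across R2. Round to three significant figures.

First combine the lower leg with the load: R2 ‖ R_L = 34.89 Ω.
Voltage divider with the loaded lower leg: V_out = 42.1 × 34.89/(29.5 + 34.89) = 42.1 × 0.5418 = 22.81 V.

V_out ≈ 22.8 V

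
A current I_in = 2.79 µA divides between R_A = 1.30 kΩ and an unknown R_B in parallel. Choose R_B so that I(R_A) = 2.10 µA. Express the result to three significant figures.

Two-branch current divider: I_A = I_in · R_B/(R_A + R_B).
With f = 0.7527, R_B = R_A · f/(1−f) = 1.30 × 3.043 = 3.957 kΩ.

R_B ≈ 3.96 kΩ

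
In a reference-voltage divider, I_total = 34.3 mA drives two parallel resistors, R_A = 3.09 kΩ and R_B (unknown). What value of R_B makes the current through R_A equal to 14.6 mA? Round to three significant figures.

Two-branch current divider: I_A = I_total · R_B/(R_A + R_B).
14.6/34.3 = R_B/(R_A + R_B) → R_B = R_A · (0.4257)/(1 − 0.4257) = 3.09 × 0.7411 = 2.290 kΩ.

R_B ≈ 2.29 kΩ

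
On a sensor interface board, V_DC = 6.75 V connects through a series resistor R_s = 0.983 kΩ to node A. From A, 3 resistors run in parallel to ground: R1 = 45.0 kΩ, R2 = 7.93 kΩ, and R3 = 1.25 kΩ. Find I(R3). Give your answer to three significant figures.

Equivalent of the parallel group: R_p = 1.054 kΩ.
V_A by voltage divider: V_A = 6.75 × 1.054/(0.983 + 1.054) = 3.493 V.
Branch current I = V_A/R3 = 3.493/1.25 = 2.795 mA.

I ≈ 2.79 mA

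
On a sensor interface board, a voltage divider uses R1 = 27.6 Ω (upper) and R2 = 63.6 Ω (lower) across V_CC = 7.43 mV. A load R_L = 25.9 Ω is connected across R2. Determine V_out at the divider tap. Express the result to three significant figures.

R2 ‖ R_L = (63.6 × 25.9)/(63.6 + 25.9) = 18.40 Ω.
Now apply the divider: V_out = 7.43 × 0.4001 = 2.972 mV.
(Unloaded it would be 5.18 mV; the load pulls it down.)

V_out ≈ 2.97 mV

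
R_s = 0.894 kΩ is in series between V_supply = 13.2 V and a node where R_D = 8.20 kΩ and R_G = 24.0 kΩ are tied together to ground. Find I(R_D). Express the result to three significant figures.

Combine the parallel branches: R_p = (1/8.20 + 1/24.0)⁻¹ = 6.112 kΩ.
V_A by voltage divider: V_A = 13.2 × 6.112/(0.894 + 6.112) = 11.52 V.
Branch current I = V_A/R_D = 11.52/8.20 = 1.404 mA.
(Equivalently: I_total = 1.884 mA, then current-divider fraction G_k/ΣG = 0.7453.)

I ≈ 1.40 mA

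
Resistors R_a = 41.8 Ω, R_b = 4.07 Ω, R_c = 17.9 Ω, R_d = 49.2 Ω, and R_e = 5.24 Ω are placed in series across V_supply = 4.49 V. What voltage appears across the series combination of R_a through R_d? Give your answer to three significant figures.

Total series resistance ΣR = 41.8 + 4.07 + 17.9 + 49.2 + 5.24 = 118.2 Ω.
R_{R_a..R_d} = 41.8 + 4.07 + 17.9 + 49.2 = 113.0 Ω.
Voltage divider: V = V_supply · (113.0 / 118.2) = 4.49 × 0.9557 = 4.291 V.

V ≈ 4.29 V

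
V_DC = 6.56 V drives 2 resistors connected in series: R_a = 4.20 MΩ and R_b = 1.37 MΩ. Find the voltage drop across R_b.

Series total: ΣR = 4.20 + 1.37 = 5.570 MΩ.
By the voltage-divider rule, V = 6.56 × 1.370/5.570 = 1.614 V.

V ≈ 1.61 V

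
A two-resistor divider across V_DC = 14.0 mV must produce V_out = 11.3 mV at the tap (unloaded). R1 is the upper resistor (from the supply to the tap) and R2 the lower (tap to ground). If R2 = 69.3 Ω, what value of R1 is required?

V_out/V_DC = R2/(R1+R2) = 0.8071.
So R1 = R2 · (V_DC/V_out − 1) = 69.3 × (14.0/11.3 − 1) = 69.3 × 0.2389 = 16.56 Ω.

R1 ≈ 16.6 Ω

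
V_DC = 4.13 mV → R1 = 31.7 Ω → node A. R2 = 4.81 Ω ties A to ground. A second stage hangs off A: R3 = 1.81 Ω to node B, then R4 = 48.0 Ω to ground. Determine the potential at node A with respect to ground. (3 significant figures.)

The second stage (R3 + R4 = 49.81 Ω) loads node A in parallel with R2.
R2 ‖ (R3+R4) = 4.386 Ω.
So V_A = 4.13 × 0.1216 = 0.5020 mV.

V_A ≈ 0.502 mV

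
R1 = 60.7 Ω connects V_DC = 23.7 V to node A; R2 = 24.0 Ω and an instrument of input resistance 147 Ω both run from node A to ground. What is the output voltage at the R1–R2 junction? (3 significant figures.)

V_out ≈ 6.01 V

The load sits in parallel with R2, giving an effective lower resistance R2' = R2·R_L/(R2+R_L) = 20.63 Ω.
Voltage divider with the loaded lower leg: V_out = 23.7 × 20.63/(60.7 + 20.63) = 23.7 × 0.2537 = 6.012 V.
(Unloaded it would be 6.72 V; the load pulls it down.)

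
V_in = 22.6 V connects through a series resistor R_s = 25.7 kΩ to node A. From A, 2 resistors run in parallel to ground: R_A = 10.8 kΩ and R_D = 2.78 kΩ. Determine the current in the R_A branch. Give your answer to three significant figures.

Equivalent of the parallel group: R_p = 2.211 kΩ.
Node voltage V_A = V_in · R_p/(R_s + R_p) = 22.6 × 0.07921 = 1.790 V.
I(R_A) = V_A / R_A = 1.790/10.8 = 0.1658 mA.

I ≈ 0.166 mA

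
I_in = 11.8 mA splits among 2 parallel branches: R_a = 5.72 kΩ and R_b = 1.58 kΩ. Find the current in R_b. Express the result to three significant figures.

Two-branch current divider: I_k = I_in · R_other/(R_1 + R_2).
So I = 11.8 × 5.72/7.300 = 9.246 mA.

I ≈ 9.25 mA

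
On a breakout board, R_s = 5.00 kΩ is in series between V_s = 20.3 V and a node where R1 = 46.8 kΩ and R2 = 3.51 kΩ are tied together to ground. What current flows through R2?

Parallel bank: R_p = 1/(1/46.8 + 1/3.51) = 3.265 kΩ.
V_A by voltage divider: V_A = 20.3 × 3.265/(5.00 + 3.265) = 8.019 V.
Branch current I = V_A/R2 = 8.019/3.51 = 2.285 mA.

I ≈ 2.28 mA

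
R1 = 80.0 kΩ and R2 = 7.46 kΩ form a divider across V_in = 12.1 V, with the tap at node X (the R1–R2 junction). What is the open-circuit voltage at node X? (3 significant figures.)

V_th ≈ 1.03 V

Open-circuit (no load on X): V_th = V_in · R2/(R1 + R2) = 12.1 × 7.46/(80.00 + 7.46) = 1.032 V.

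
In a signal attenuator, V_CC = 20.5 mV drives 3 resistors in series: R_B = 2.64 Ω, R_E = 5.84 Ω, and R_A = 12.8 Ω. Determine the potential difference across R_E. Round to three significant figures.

Series total: ΣR = 2.64 + 5.84 + 12.8 = 21.28 Ω.
By the voltage-divider rule, V = 20.5 × 5.840/21.28 = 5.626 mV.

V ≈ 5.63 mV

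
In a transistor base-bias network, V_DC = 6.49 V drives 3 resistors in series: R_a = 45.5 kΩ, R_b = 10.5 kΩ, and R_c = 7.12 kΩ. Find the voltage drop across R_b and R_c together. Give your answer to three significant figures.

V ≈ 1.81 V

ΣR = 45.5 + 10.5 + 7.12 = 63.12 kΩ.
R_{R_b..R_c} = 10.5 + 7.12 = 17.62 kΩ.
Voltage divider: V = V_DC · (17.62 / 63.12) = 6.49 × 0.2792 = 1.812 V.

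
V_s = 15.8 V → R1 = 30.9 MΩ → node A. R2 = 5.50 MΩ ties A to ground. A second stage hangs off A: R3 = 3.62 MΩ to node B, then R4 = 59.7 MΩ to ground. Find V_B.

Looking into the second stage from A: R3 + R4 = 63.32 MΩ appears in parallel with R2.
R2 ‖ (R3+R4) = 5.060 MΩ.
V_A = 15.8 × 5.060/(30.9 + 5.060) = 2.223 V.
Stage 2 is unloaded, so V_B = V_A · R4/(R3+R4) = 2.223 × 59.7/63.32 = 2.096 V.

V_B ≈ 2.10 V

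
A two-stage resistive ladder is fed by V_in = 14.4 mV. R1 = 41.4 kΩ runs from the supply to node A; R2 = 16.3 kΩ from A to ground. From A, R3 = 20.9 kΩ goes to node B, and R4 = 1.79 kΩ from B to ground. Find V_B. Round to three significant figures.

Node A sees R2 in parallel with the series input of stage 2, R3 + R4 = 22.69 kΩ.
Effective lower resistance at A: R2 ‖ 22.69 = 9.486 kΩ.
First divider: V_A = V_in · 9.486/(41.4 + 9.486) = 2.684 mV.
Then the unloaded second divider: V_B = V_A × R4/(R3+R4) = 2.684 × 0.07889 = 0.2118 mV.

V_B ≈ 0.212 mV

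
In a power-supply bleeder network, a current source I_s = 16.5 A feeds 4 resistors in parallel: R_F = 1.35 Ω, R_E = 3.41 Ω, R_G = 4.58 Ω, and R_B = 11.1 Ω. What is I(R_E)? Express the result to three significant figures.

Total conductance ΣG = 1/1.35 + 1/3.41 + 1/4.58 + 1/11.1 = 1.342 (units of 1/Ω).
Current divider: I(R_E) = I_s · G_k/ΣG = 16.5 × (0.2933/1.342) = 16.5 × 0.2185 = 3.604 A.

I ≈ 3.60 A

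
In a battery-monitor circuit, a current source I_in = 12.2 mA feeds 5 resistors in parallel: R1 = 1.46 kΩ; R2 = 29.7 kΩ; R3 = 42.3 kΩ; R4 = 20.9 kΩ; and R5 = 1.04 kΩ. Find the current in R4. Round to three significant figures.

Total conductance ΣG = 1/1.46 + 1/29.7 + 1/42.3 + 1/20.9 + 1/1.04 = 1.752 (units of 1/kΩ).
R4 takes the fraction G_k/ΣG = 0.04785/1.752 = 0.02732, so I = 12.2 × 0.02732 = 0.3333 mA.

I ≈ 0.333 mA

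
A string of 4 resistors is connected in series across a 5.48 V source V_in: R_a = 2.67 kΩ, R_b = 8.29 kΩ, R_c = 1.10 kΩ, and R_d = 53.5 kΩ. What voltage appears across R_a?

Series total: ΣR = 2.67 + 8.29 + 1.10 + 53.5 = 65.56 kΩ.
Voltage divider: V = V_in · (2.670 / 65.56) = 5.48 × 0.04073 = 0.2232 V.

V ≈ 0.223 V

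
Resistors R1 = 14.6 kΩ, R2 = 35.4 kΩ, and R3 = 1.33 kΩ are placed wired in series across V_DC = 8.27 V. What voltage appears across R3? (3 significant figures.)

V ≈ 0.214 V

Series total: ΣR = 14.6 + 35.4 + 1.33 = 51.33 kΩ.
V = V_DC · R/ΣR = 8.27 × 0.02591 = 0.2143 V.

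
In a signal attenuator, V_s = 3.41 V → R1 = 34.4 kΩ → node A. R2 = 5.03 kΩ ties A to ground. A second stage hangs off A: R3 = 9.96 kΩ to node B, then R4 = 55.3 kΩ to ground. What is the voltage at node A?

Node A sees R2 in parallel with the series input of stage 2, R3 + R4 = 65.26 kΩ.
R2 ‖ (R3+R4) = 4.670 kΩ.
V_A = 3.41 × 4.670/(34.4 + 4.670) = 0.4076 V.

V_A ≈ 0.408 V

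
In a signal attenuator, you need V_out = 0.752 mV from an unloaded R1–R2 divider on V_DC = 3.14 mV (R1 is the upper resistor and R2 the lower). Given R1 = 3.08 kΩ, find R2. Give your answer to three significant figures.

Required fraction k = V_out/V_DC = 0.2395.
Rearranging, R2 = R1·k/(1−k) = 3.08 × 0.3149 = 0.9699 kΩ.

R2 ≈ 0.970 kΩ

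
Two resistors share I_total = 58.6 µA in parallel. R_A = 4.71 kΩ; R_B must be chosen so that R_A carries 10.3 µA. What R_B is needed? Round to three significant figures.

In a two-way split, I_A/I_total = R_B/(R_A + R_B).
10.3/58.6 = R_B/(R_A + R_B) → R_B = R_A · (0.1758)/(1 − 0.1758) = 4.71 × 0.2133 = 1.004 kΩ.

R_B ≈ 1.00 kΩ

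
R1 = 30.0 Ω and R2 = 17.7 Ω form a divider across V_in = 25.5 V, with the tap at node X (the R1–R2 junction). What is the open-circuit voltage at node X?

V_th ≈ 9.46 V

Open-circuit (no load on X): V_th = V_in · R2/(R1 + R2) = 25.5 × 17.7/(30.00 + 17.7) = 9.462 V.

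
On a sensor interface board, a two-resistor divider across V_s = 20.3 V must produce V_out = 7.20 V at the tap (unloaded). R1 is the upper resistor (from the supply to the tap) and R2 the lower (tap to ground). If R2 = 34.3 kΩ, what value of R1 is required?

R1 ≈ 62.4 kΩ

The divider ratio is R2/(R1+R2) = 7.20/20.3 = 0.3547.
R1 = R2·(1/k − 1) = 34.3 × 1.819 = 62.41 kΩ.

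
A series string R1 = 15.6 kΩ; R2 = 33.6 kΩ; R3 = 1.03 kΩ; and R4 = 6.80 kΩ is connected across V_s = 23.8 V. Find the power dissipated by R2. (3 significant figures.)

The common current is I = 23.8/57.03 = 0.4173 mA.
P(R2) = I²·R2 = (0.4173)² × 33.6 = 5.852 mW.

P ≈ 5.85 mW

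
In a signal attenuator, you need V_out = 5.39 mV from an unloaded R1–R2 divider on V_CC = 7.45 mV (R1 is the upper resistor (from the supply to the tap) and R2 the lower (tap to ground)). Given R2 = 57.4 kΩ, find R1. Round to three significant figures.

R1 ≈ 21.9 kΩ

The divider ratio is R2/(R1+R2) = 5.39/7.45 = 0.7235.
So R1 = R2 · (V_CC/V_out − 1) = 57.4 × (7.45/5.39 − 1) = 57.4 × 0.3822 = 21.94 kΩ.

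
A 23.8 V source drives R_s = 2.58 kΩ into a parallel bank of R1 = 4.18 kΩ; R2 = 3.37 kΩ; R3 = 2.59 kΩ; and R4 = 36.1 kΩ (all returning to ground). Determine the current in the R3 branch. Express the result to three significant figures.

Equivalent of the parallel group: R_p = 1.053 kΩ.
V_A by voltage divider: V_A = 23.8 × 1.053/(2.58 + 1.053) = 6.898 V.
Branch current I = V_A/R3 = 6.898/2.59 = 2.663 mA.
(Equivalently: I_total = 6.551 mA, then current-divider fraction G_k/ΣG = 0.4065.)

I ≈ 2.66 mA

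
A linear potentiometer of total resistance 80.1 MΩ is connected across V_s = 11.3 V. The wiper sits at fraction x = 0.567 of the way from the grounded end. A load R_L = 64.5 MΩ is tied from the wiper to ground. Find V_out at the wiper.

V_out ≈ 4.91 V

Split the track: R_lower = x·R_p = 45.42 MΩ, R_upper = (1−x)·R_p = 34.68 MΩ.
R_L loads the lower segment: effective lower R = 26.65 MΩ.
Then V_out = V_s · 26.65/(34.68 + 26.65) = 4.910 V.
(Unloaded: V_out = x·V_s = 6.41 V.)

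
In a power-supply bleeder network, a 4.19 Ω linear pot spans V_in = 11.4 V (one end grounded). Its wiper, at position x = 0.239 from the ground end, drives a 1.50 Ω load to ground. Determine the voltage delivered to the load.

The pot divides into 3.189 Ω above the wiper and 1.001 Ω below.
R_L loads the lower segment: effective lower R = 0.6005 Ω.
Loaded-divider output: V_out = 11.4 × 0.1585 = 1.807 V.

V_out ≈ 1.81 V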